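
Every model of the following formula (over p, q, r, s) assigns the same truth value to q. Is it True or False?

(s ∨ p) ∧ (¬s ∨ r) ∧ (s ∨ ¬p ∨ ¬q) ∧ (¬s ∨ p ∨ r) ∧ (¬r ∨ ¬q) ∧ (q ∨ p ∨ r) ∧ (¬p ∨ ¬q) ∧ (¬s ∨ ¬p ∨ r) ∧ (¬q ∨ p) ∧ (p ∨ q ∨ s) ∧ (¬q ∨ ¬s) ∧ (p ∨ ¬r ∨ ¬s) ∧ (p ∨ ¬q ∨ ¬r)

False

Suppose q = True.
Unit clause (¬r) forces r = False.
Unit clause (¬s) forces s = False.
Unit clause (p) forces p = True.
But (¬p) is also a unit clause — contradiction.
So every satisfying assignment has q = False.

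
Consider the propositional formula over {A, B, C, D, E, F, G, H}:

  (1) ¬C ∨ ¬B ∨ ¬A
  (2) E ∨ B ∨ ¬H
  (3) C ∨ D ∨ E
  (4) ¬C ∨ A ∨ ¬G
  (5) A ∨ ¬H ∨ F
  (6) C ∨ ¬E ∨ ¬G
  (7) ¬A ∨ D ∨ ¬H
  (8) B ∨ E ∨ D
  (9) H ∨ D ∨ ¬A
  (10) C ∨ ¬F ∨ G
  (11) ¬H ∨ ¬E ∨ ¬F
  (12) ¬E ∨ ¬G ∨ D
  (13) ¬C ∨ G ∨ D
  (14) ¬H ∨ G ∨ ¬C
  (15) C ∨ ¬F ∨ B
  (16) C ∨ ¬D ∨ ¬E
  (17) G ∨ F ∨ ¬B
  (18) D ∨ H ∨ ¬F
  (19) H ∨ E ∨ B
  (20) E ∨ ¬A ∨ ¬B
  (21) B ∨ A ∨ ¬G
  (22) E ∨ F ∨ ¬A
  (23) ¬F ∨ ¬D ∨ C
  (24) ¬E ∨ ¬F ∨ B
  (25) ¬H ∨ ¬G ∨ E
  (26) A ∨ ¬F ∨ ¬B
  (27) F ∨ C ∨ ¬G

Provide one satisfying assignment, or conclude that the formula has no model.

A: True, B: False, C: True, D: True, E: True, F: False, G: False, H: False

Suppose C = True.
Suppose B = False.
Suppose E = True.
Unit clause (¬F) forces F = False.
Suppose A = True.
Suppose D = True.
Suppose H = False.
Every clause is now satisfied; G is unconstrained.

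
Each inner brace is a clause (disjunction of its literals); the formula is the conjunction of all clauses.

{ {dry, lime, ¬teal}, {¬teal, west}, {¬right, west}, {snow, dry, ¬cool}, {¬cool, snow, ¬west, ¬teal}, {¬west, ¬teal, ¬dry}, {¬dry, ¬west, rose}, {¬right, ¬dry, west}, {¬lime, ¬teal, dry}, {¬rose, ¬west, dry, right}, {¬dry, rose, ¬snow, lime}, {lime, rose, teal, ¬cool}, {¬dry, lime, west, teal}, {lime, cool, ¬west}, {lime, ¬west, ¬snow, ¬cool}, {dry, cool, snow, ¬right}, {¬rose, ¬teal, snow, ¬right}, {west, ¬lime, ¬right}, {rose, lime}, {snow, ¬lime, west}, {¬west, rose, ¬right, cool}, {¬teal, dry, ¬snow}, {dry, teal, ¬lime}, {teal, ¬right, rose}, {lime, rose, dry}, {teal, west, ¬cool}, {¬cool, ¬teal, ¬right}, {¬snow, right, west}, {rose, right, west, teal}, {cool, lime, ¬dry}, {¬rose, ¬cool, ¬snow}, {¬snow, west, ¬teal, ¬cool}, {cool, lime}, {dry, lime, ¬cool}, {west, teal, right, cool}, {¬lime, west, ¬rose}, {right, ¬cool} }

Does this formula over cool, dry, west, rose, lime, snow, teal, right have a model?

Suppose teal = False.
Suppose right = True.
Unit clause (west) forces west = True.
Unit clause (rose) forces rose = True.
Suppose lime = True.
Unit clause (dry) forces dry = True.
Suppose cool = False.
Every clause is now satisfied; snow is unconstrained.
A satisfying assignment: cool=False; dry=True; west=True; rose=True; lime=True; snow=False; teal=False; right=True.

Yes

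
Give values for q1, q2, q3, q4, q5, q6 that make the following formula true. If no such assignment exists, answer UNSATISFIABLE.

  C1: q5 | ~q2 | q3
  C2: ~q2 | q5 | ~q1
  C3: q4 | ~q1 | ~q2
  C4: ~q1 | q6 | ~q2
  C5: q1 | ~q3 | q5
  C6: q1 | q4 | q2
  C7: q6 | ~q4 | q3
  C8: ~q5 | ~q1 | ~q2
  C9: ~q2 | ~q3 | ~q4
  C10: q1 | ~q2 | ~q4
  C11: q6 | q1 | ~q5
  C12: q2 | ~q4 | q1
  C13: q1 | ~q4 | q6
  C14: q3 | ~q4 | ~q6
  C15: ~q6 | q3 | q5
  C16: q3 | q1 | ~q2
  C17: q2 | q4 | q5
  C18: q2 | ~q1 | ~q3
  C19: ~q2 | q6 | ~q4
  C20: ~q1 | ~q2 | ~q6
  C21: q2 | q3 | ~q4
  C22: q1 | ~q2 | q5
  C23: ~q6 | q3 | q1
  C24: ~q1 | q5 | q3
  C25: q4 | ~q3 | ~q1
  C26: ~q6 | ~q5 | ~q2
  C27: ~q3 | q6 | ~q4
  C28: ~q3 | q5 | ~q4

Suppose q5 = 1.
Suppose q1 = 1.
Unit clause (~q2) forces q2 = 0.
Unit clause (~q3) forces q3 = 0.
Unit clause (~q4) forces q4 = 0.
All clauses hold; q6 can take either value.

q1=1; q2=0; q3=0; q4=0; q5=1; q6=0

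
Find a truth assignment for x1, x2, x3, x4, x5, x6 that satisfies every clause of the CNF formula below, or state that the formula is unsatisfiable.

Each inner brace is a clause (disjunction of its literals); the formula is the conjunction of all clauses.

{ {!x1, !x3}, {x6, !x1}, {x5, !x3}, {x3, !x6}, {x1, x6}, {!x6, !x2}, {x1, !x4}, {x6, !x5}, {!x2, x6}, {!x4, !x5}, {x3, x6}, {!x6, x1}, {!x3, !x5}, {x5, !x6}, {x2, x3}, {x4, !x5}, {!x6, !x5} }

Try x1 = false.
The clause (x6) is unit, so x6 = true.
Now (!x6) is unsatisfied and unit — conflict.
So x1 must be the other value — set x1 = true.
The clause (!x3) is unit, so x3 = false.
The clause (x6) is unit, so x6 = true.
Now (!x6) is unsatisfied and unit — conflict.
Either choice for x1 ends in contradiction.

UNSATISFIABLE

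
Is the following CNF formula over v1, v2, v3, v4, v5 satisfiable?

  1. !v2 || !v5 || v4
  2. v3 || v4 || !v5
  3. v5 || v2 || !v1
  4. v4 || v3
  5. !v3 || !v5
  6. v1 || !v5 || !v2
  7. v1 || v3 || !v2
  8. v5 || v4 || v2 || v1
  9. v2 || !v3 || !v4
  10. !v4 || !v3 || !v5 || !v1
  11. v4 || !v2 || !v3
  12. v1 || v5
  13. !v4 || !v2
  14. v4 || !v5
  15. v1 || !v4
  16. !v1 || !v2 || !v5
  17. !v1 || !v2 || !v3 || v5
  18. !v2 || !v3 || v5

Satisfiable

Branch on v4: set v4 = true.
(!v2) alone gives v2 = false.
(!v3) alone gives v3 = false.
(v1) alone gives v1 = true.
(v5) alone gives v5 = true.
All clauses are satisfied.
A satisfying assignment: v1: true; v2: false; v3: false; v4: true; v5: true.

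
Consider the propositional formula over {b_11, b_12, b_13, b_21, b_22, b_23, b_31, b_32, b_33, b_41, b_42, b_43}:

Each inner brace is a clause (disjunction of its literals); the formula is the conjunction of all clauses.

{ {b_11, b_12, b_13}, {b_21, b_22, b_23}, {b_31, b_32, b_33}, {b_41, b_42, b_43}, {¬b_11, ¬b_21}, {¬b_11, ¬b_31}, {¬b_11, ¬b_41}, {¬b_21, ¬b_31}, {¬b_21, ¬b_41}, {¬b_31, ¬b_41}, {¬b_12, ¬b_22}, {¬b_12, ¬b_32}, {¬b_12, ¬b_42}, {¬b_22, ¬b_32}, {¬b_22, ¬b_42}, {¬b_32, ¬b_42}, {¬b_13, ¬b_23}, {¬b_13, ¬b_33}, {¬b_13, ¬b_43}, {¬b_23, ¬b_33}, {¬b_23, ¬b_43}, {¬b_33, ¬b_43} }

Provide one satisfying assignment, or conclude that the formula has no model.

Try b_11 = False.
Try b_12 = True.
(¬b_22) alone gives b_22 = False.
(¬b_32) alone gives b_32 = False.
(¬b_42) alone gives b_42 = False.
Try b_21 = True.
(¬b_31) alone gives b_31 = False.
(b_33) alone gives b_33 = True.
(¬b_41) alone gives b_41 = False.
(b_43) alone gives b_43 = True.
That conflicts with the unit clause (¬b_43).
So b_21 must be the other value — set b_21 = False.
(b_23) alone gives b_23 = True.
(¬b_13) alone gives b_13 = False.
(¬b_33) alone gives b_33 = False.
(b_31) alone gives b_31 = True.
(¬b_41) alone gives b_41 = False.
(b_43) alone gives b_43 = True.
That conflicts with the unit clause (¬b_43).
Either choice for b_21 ends in contradiction.
So b_12 must be the other value — set b_12 = False.
(b_13) alone gives b_13 = True.
(¬b_23) alone gives b_23 = False.
(¬b_33) alone gives b_33 = False.
(¬b_43) alone gives b_43 = False.
Try b_21 = True.
(¬b_31) alone gives b_31 = False.
(b_32) alone gives b_32 = True.
(¬b_41) alone gives b_41 = False.
(b_42) alone gives b_42 = True.
That conflicts with the unit clause (¬b_42).
So b_21 must be the other value — set b_21 = False.
(b_22) alone gives b_22 = True.
(¬b_32) alone gives b_32 = False.
(b_31) alone gives b_31 = True.
(¬b_41) alone gives b_41 = False.
(b_42) alone gives b_42 = True.
That conflicts with the unit clause (¬b_42).
Either choice for b_21 ends in contradiction.
Either choice for b_12 ends in contradiction.
So b_11 must be the other value — set b_11 = True.
(¬b_21) alone gives b_21 = False.
(¬b_31) alone gives b_31 = False.
(¬b_41) alone gives b_41 = False.
Try b_22 = True.
(¬b_12) alone gives b_12 = False.
(¬b_32) alone gives b_32 = False.
(b_33) alone gives b_33 = True.
(¬b_42) alone gives b_42 = False.
(b_43) alone gives b_43 = True.
That conflicts with the unit clause (¬b_43).
So b_22 must be the other value — set b_22 = False.
(b_23) alone gives b_23 = True.
(¬b_13) alone gives b_13 = False.
(¬b_33) alone gives b_33 = False.
(b_32) alone gives b_32 = True.
(¬b_12) alone gives b_12 = False.
(¬b_42) alone gives b_42 = False.
(b_43) alone gives b_43 = True.
That conflicts with the unit clause (¬b_43).
Either choice for b_22 ends in contradiction.
Either choice for b_11 ends in contradiction.

UNSATISFIABLE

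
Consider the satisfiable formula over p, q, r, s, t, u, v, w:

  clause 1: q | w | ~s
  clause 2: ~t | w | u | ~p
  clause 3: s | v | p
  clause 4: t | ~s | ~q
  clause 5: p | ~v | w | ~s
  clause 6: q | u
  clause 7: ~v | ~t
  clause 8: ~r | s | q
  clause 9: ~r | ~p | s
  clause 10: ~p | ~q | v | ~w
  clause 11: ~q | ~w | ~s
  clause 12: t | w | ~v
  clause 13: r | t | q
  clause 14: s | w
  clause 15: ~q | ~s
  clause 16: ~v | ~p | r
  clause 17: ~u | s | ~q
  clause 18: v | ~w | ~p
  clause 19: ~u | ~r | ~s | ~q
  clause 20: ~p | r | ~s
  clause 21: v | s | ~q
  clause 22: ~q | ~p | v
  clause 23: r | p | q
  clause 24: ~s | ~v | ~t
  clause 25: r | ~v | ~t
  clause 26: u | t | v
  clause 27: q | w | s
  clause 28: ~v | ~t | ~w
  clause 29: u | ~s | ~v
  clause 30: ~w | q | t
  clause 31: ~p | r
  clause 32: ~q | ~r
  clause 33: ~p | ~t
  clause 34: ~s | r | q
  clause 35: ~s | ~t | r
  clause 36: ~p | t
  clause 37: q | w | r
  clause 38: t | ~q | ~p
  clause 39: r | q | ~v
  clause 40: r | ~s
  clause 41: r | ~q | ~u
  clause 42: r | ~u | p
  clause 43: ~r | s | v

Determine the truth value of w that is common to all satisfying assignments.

True

Suppose w = 0.
Unit clause (s) forces s = 1.
Unit clause (q) forces q = 1.
But (~q) is also a unit clause — contradiction.
So every satisfying assignment has w = True.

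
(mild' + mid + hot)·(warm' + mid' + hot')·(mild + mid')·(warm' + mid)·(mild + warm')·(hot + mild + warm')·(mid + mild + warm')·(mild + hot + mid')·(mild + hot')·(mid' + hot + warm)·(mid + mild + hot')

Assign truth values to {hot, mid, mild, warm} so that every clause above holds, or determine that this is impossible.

Suppose mild = 1.
Suppose mid = 1.
Suppose warm = 0.
(hot) alone gives hot = 1.
All clauses are satisfied.

hot: 1; mid: 1; mild: 1; warm: 0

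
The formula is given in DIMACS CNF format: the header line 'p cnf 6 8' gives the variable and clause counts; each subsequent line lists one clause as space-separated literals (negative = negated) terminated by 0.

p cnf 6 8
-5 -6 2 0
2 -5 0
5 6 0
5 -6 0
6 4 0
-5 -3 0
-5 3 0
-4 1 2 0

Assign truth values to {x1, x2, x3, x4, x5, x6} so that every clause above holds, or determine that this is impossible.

UNSATISFIABLE

Branch on x2: set x2 = True.
Branch on x5: set x5 = True.
From the singleton clause (¬x3), x3 = False.
Now (x3) is unsatisfied and unit — conflict.
Backtrack on x5: now try x5 = False.
From the singleton clause (x6), x6 = True.
Now (¬x6) is unsatisfied and unit — conflict.
Both values of x5 lead to a conflict.
Backtrack on x2: now try x2 = False.
From the singleton clause (¬x5), x5 = False.
From the singleton clause (x6), x6 = True.
Now (¬x6) is unsatisfied and unit — conflict.
Both values of x2 lead to a conflict.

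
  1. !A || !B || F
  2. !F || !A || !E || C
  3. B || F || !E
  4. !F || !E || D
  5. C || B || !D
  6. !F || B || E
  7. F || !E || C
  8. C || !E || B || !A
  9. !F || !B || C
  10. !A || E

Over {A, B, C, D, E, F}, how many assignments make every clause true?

15

There are 2^6 = 64 truth assignments over (A, B, C, D, E, F).
Split on D. With D = true, the clauses containing D are satisfied and !D drops from the rest; 9 of the 2^5 = 32 assignments to the other variables satisfy what remains.
With D = false, by the same count on the reduced clause set, 6 assignments work.
Total: 9 + 6 = 15.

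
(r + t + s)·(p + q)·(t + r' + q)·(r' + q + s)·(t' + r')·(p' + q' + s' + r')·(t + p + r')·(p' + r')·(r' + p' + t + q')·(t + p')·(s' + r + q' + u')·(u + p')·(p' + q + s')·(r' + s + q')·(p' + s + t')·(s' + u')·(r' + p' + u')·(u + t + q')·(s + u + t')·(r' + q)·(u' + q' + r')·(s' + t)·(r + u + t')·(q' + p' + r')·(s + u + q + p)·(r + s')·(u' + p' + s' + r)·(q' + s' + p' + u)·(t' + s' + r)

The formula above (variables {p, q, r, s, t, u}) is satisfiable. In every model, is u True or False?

True

Suppose u = 0.
(p') alone gives p = 0.
(q) alone gives q = 1.
(t) alone gives t = 1.
(r') alone gives r = 0.
That conflicts with the unit clause (r).
So every satisfying assignment has u = True.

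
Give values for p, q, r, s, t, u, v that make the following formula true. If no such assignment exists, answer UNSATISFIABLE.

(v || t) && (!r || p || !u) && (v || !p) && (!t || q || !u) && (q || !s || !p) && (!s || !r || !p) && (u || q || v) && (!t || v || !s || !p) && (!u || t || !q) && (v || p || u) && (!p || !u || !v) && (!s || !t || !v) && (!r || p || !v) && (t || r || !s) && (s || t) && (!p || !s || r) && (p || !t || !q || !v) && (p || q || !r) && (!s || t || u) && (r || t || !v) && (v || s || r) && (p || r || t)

p=true; q=true; r=false; s=false; t=true; u=false; v=true

Try v = true.
Try p = true.
The clause (!u) is unit, so u = false.
Try q = true.
Try s = false.
The clause (t) is unit, so t = true.
No clause remains; r is free.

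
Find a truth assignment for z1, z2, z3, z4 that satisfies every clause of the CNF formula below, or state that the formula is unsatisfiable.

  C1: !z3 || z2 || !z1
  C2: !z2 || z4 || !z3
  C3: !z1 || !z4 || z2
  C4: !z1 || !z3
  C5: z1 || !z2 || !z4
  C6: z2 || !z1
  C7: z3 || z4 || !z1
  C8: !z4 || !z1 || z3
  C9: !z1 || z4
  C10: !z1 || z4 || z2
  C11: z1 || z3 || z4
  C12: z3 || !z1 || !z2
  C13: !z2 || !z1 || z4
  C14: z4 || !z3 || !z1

z1 ↦ false,  z2 ↦ false,  z3 ↦ false,  z4 ↦ true

Suppose z1 = false.
Suppose z2 = false.
Suppose z3 = false.
(z4) alone gives z4 = true.
All clauses are satisfied.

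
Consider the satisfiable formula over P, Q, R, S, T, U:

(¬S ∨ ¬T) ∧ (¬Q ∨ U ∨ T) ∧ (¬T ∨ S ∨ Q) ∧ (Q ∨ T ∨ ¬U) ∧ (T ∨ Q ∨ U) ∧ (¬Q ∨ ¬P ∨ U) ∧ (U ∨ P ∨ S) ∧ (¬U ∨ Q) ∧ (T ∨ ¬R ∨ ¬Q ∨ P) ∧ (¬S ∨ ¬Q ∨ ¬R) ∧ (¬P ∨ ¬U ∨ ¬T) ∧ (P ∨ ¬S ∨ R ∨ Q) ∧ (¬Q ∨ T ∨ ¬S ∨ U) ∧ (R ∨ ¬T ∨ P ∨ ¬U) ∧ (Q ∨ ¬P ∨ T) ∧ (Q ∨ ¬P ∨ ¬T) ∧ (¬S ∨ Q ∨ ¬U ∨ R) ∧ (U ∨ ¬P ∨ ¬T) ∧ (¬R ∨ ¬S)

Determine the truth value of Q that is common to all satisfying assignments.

Suppose Q = False.
The clause (¬U) is unit, so U = False.
The clause (T) is unit, so T = True.
The clause (¬S) is unit, so S = False.
Now (S) is unsatisfied and unit — conflict.
So every satisfying assignment has Q = True.

True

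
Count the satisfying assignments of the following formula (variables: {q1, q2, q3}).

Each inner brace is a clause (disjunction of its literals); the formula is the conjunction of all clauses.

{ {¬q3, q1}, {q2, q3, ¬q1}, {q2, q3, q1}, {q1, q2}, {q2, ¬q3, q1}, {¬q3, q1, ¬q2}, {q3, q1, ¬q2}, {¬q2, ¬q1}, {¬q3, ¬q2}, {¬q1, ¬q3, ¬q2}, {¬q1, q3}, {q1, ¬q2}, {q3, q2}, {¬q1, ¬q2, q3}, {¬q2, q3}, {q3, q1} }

1

There are 2^3 = 8 truth assignments over (q1, q2, q3).
Check each against the 16 clauses (columns in the order q1, q2, q3):
  F F F  ✗ fails (q2 ∨ q3 ∨ q1)
  F F T  ✗ fails (¬q3 ∨ q1)
  F T F  ✗ fails (q3 ∨ q1 ∨ ¬q2)
  F T T  ✗ fails (¬q3 ∨ q1)
  T F F  ✗ fails (q2 ∨ q3 ∨ ¬q1)
  T F T  ✓ satisfies all
  T T F  ✗ fails (¬q2 ∨ ¬q1)
  T T T  ✗ fails (¬q2 ∨ ¬q1)
1 of the 8 rows is a model.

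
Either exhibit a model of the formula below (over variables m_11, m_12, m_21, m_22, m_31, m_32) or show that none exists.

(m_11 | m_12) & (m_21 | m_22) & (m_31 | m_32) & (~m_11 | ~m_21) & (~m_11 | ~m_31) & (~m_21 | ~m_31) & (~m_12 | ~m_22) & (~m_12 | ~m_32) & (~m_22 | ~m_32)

UNSATISFIABLE

Suppose m_11 = 1.
(~m_21) alone gives m_21 = 0.
(m_22) alone gives m_22 = 1.
(~m_31) alone gives m_31 = 0.
(m_32) alone gives m_32 = 1.
That conflicts with the unit clause (~m_32).
Backtrack on m_11: now try m_11 = 0.
(m_12) alone gives m_12 = 1.
(~m_22) alone gives m_22 = 0.
(m_21) alone gives m_21 = 1.
(~m_31) alone gives m_31 = 0.
(m_32) alone gives m_32 = 1.
That conflicts with the unit clause (~m_32).
Neither m_11 = 1 nor m_11 = 0 works.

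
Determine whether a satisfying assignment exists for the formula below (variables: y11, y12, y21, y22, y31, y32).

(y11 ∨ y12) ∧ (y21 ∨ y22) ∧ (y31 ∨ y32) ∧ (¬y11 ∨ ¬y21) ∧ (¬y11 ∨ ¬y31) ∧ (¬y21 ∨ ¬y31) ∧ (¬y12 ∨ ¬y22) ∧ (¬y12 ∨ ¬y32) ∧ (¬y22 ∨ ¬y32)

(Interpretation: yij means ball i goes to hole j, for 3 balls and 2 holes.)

No

Try y11 = True.
The clause (¬y21) is unit, so y21 = False.
The clause (y22) is unit, so y22 = True.
The clause (¬y31) is unit, so y31 = False.
The clause (y32) is unit, so y32 = True.
Now (¬y32) is unsatisfied and unit — conflict.
Undo y11 and try y11 = False.
The clause (y12) is unit, so y12 = True.
The clause (¬y22) is unit, so y22 = False.
The clause (y21) is unit, so y21 = True.
The clause (¬y31) is unit, so y31 = False.
The clause (y32) is unit, so y32 = True.
Now (¬y32) is unsatisfied and unit — conflict.
Neither y11 = True nor y11 = False works.
No assignment satisfies every clause.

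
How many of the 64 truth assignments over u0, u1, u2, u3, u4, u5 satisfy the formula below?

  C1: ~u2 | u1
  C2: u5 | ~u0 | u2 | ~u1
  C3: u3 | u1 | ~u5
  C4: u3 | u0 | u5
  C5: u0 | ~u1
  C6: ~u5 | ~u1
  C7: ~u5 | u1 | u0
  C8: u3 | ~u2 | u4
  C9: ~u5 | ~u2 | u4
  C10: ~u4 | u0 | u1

10

There are 2^6 = 64 truth assignments over (u0, u1, u2, u3, u4, u5).
Split on u0. With u0 = 1, the clauses containing u0 are satisfied and ~u0 drops from the rest; 9 of the 2^5 = 32 assignments to the other variables satisfy what remains.
With u0 = 0, by the same count on the reduced clause set, 1 assignment works.
Total: 9 + 1 = 10.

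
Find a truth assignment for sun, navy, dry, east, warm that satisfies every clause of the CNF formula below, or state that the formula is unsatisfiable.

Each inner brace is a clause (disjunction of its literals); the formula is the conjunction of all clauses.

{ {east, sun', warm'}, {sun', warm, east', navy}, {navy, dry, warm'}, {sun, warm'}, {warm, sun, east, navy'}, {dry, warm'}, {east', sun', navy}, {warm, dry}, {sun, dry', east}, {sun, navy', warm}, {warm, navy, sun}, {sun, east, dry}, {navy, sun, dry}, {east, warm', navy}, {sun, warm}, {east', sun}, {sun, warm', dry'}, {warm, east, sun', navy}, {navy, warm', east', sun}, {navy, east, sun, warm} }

Branch on sun: set sun = 1.
Branch on east: set east = 0.
(warm') alone gives warm = 0.
(dry) alone gives dry = 1.
(navy) alone gives navy = 1.
All clauses are satisfied.

sun: 1; navy: 1; dry: 1; east: 0; warm: 0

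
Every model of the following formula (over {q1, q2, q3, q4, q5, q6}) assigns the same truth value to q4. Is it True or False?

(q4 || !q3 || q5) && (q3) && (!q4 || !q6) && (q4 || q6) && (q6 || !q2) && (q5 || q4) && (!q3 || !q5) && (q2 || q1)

True

Suppose q4 = false.
From the singleton clause (q3), q3 = true.
From the singleton clause (q5), q5 = true.
Now (!q5) is unsatisfied and unit — conflict.
So every satisfying assignment has q4 = True.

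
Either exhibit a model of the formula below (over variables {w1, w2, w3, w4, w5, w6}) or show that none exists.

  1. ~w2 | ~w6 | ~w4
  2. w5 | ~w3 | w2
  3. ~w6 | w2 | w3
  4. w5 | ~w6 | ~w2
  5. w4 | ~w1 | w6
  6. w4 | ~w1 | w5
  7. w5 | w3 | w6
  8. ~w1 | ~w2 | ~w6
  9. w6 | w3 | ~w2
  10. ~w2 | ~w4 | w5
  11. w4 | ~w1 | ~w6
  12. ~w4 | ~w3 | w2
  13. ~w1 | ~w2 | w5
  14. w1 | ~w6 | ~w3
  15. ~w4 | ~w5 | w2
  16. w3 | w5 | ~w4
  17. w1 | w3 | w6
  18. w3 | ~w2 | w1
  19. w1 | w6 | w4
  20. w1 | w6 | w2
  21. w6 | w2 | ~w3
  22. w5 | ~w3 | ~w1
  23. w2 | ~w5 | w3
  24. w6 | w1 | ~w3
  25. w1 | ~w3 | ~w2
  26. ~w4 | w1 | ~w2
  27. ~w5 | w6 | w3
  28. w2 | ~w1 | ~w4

w1 ↦ 1, w2 ↦ 1, w3 ↦ 1, w4 ↦ 1, w5 ↦ 1, w6 ↦ 0

Suppose w2 = 1.
Suppose w6 = 0.
(w3) alone gives w3 = 1.
(w1) alone gives w1 = 1.
(w4) alone gives w4 = 1.
(w5) alone gives w5 = 1.
Every clause now holds.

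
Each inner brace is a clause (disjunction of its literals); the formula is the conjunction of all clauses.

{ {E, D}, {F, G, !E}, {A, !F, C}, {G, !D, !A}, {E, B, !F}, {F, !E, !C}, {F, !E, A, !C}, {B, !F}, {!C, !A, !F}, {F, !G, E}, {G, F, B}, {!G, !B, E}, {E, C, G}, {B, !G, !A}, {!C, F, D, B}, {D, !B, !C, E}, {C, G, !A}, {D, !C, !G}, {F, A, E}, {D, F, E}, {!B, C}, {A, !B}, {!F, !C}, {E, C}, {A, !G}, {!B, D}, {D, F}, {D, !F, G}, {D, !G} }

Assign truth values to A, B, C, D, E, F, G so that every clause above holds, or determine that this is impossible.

UNSATISFIABLE

Branch on E: set E = true.
Branch on F: set F = true.
From the singleton clause (B), B = true.
From the singleton clause (C), C = true.
Now (!C) is unsatisfied and unit — conflict.
So F must be the other value — set F = false.
From the singleton clause (G), G = true.
From the singleton clause (!C), C = false.
From the singleton clause (!B), B = false.
From the singleton clause (!A), A = false.
Now (A) is unsatisfied and unit — conflict.
Neither F = true nor F = false works.
So E must be the other value — set E = false.
From the singleton clause (D), D = true.
From the singleton clause (C), C = true.
From the singleton clause (!F), F = false.
From the singleton clause (!G), G = false.
From the singleton clause (!A), A = false.
Now (A) is unsatisfied and unit — conflict.
Neither E = true nor E = false works.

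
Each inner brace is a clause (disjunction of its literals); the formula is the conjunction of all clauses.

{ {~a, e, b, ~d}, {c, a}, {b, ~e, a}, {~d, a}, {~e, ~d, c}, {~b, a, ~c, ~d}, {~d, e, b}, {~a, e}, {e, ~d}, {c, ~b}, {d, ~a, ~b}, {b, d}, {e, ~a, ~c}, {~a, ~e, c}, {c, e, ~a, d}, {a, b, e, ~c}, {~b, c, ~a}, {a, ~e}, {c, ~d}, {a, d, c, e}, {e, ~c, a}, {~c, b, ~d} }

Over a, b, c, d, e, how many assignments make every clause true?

There are 2^5 = 32 truth assignments over (a, b, c, d, e).
Split on d. With d = 1, the clauses containing d are satisfied and ~d drops from the rest; 1 of the 2^4 = 16 assignments to the other variables satisfy what remains.
With d = 0, by the same count on the reduced clause set, 0 assignments work.
(One model: a=T, b=T, c=T, d=T, e=T.)
Total: 1 + 0 = 1.

1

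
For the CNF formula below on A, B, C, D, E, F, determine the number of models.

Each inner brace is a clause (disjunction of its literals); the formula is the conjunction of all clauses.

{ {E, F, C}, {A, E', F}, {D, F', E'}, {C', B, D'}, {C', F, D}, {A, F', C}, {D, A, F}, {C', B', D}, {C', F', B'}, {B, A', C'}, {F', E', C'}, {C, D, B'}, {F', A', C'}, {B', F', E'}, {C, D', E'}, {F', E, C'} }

7

There are 2^6 = 64 truth assignments over (A, B, C, D, E, F).
Split on C. With C = 1, the clauses containing C are satisfied and C' drops from the rest; 3 of the 2^5 = 32 assignments to the other variables satisfy what remains.
With C = 0, by the same count on the reduced clause set, 4 assignments work.
(One model: A=F, B=T, C=T, D=T, E=F, F=F.)
Total: 3 + 4 = 7.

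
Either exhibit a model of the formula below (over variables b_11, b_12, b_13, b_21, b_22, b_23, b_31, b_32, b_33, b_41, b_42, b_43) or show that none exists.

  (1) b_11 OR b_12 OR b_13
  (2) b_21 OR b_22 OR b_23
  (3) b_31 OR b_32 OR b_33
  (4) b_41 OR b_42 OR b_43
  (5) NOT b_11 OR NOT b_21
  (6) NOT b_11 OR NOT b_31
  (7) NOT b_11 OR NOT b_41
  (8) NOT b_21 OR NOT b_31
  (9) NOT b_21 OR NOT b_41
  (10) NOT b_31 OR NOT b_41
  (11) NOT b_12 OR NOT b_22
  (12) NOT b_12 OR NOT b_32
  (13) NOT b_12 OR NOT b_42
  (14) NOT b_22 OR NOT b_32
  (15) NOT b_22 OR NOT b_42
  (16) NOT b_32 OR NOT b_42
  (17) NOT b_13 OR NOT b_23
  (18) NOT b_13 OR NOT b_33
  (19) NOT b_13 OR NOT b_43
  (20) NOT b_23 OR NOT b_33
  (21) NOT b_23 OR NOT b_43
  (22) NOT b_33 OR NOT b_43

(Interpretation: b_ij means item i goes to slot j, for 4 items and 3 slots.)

Suppose b_11 = false.
Suppose b_12 = true.
The clause (NOT b_22) is unit, so b_22 = false.
The clause (NOT b_32) is unit, so b_32 = false.
The clause (NOT b_42) is unit, so b_42 = false.
Suppose b_21 = true.
The clause (NOT b_31) is unit, so b_31 = false.
The clause (b_33) is unit, so b_33 = true.
The clause (NOT b_41) is unit, so b_41 = false.
The clause (b_43) is unit, so b_43 = true.
But (NOT b_43) is also a unit clause — contradiction.
Backtrack on b_21: now try b_21 = false.
The clause (b_23) is unit, so b_23 = true.
The clause (NOT b_13) is unit, so b_13 = false.
The clause (NOT b_33) is unit, so b_33 = false.
The clause (b_31) is unit, so b_31 = true.
The clause (NOT b_41) is unit, so b_41 = false.
The clause (b_43) is unit, so b_43 = true.
But (NOT b_43) is also a unit clause — contradiction.
Both values of b_21 lead to a conflict.
Backtrack on b_12: now try b_12 = false.
The clause (b_13) is unit, so b_13 = true.
The clause (NOT b_23) is unit, so b_23 = false.
The clause (NOT b_33) is unit, so b_33 = false.
The clause (NOT b_43) is unit, so b_43 = false.
Suppose b_21 = true.
The clause (NOT b_31) is unit, so b_31 = false.
The clause (b_32) is unit, so b_32 = true.
The clause (NOT b_41) is unit, so b_41 = false.
The clause (b_42) is unit, so b_42 = true.
But (NOT b_42) is also a unit clause — contradiction.
Backtrack on b_21: now try b_21 = false.
The clause (b_22) is unit, so b_22 = true.
The clause (NOT b_32) is unit, so b_32 = false.
The clause (b_31) is unit, so b_31 = true.
The clause (NOT b_41) is unit, so b_41 = false.
The clause (b_42) is unit, so b_42 = true.
But (NOT b_42) is also a unit clause — contradiction.
Both values of b_21 lead to a conflict.
Both values of b_12 lead to a conflict.
Backtrack on b_11: now try b_11 = true.
The clause (NOT b_21) is unit, so b_21 = false.
The clause (NOT b_31) is unit, so b_31 = false.
The clause (NOT b_41) is unit, so b_41 = false.
Suppose b_22 = true.
The clause (NOT b_12) is unit, so b_12 = false.
The clause (NOT b_32) is unit, so b_32 = false.
The clause (b_33) is unit, so b_33 = true.
The clause (NOT b_42) is unit, so b_42 = false.
The clause (b_43) is unit, so b_43 = true.
But (NOT b_43) is also a unit clause — contradiction.
Backtrack on b_22: now try b_22 = false.
The clause (b_23) is unit, so b_23 = true.
The clause (NOT b_13) is unit, so b_13 = false.
The clause (NOT b_33) is unit, so b_33 = false.
The clause (b_32) is unit, so b_32 = true.
The clause (NOT b_12) is unit, so b_12 = false.
The clause (NOT b_42) is unit, so b_42 = false.
The clause (b_43) is unit, so b_43 = true.
But (NOT b_43) is also a unit clause — contradiction.
Both values of b_22 lead to a conflict.
Both values of b_11 lead to a conflict.

UNSATISFIABLE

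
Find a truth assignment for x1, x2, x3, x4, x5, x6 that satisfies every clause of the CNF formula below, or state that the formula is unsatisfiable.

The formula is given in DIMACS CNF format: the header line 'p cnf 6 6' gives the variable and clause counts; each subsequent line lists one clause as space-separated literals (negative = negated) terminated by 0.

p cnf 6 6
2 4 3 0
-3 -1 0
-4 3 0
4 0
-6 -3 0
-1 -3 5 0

The clause (x4) is unit, so x4 = True.
The clause (x3) is unit, so x3 = True.
The clause (¬x1) is unit, so x1 = False.
The clause (¬x6) is unit, so x6 = False.
Every clause is now satisfied; x2, x5 are unconstrained.

x1: False; x2: True; x3: True; x4: True; x5: False; x6: False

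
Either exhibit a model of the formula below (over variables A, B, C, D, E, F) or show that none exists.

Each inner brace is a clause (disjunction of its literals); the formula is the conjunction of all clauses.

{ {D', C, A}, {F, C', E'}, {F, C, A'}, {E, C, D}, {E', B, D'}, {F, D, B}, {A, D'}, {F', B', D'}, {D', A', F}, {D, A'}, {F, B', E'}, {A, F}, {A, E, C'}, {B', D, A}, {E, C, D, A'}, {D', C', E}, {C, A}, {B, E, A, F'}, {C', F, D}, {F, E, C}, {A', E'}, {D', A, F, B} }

A ↦ 1; B ↦ 0; C ↦ 0; D ↦ 1; E ↦ 0; F ↦ 1

Try A = 1.
Unit clause (D) forces D = 1.
Unit clause (F) forces F = 1.
Unit clause (B') forces B = 0.
Unit clause (E') forces E = 0.
Unit clause (C') forces C = 0.
This assignment satisfies each clause.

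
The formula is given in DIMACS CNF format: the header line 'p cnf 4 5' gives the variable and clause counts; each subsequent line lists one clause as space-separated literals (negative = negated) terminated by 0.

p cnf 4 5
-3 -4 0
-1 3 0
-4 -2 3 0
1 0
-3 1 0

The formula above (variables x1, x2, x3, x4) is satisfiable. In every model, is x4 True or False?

False

Suppose x4 = True.
From the singleton clause (¬x3), x3 = False.
From the singleton clause (¬x1), x1 = False.
That conflicts with the unit clause (x1).
So every satisfying assignment has x4 = False.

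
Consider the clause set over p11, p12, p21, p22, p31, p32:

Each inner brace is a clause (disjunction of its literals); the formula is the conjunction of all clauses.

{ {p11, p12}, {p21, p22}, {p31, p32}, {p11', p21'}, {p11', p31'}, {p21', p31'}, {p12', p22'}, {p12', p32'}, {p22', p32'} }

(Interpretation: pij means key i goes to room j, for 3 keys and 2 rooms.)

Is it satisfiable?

No

Suppose p11 = 1.
Unit clause (p21') forces p21 = 0.
Unit clause (p22) forces p22 = 1.
Unit clause (p31') forces p31 = 0.
Unit clause (p32) forces p32 = 1.
That conflicts with the unit clause (p32').
So p11 must be the other value — set p11 = 0.
Unit clause (p12) forces p12 = 1.
Unit clause (p22') forces p22 = 0.
Unit clause (p21) forces p21 = 1.
Unit clause (p31') forces p31 = 0.
Unit clause (p32) forces p32 = 1.
That conflicts with the unit clause (p32').
Neither p11 = 1 nor p11 = 0 works.
No assignment satisfies every clause.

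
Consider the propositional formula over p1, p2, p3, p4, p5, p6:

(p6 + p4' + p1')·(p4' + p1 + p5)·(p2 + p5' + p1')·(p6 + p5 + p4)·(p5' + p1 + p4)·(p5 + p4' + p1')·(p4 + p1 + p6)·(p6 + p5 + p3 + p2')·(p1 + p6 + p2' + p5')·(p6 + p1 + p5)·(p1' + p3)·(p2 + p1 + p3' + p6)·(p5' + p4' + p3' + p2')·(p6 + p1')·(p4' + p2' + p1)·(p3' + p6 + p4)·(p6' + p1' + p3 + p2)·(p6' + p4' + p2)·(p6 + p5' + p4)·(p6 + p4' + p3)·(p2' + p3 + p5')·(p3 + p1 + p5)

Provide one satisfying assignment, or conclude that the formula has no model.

Case p1 = 0:
Case p4 = 0:
From the singleton clause (p5'), p5 = 0.
From the singleton clause (p6), p6 = 1.
From the singleton clause (p3), p3 = 1.
Every clause is now satisfied; p2 is unconstrained.

p1=0; p2=0; p3=1; p4=0; p5=0; p6=1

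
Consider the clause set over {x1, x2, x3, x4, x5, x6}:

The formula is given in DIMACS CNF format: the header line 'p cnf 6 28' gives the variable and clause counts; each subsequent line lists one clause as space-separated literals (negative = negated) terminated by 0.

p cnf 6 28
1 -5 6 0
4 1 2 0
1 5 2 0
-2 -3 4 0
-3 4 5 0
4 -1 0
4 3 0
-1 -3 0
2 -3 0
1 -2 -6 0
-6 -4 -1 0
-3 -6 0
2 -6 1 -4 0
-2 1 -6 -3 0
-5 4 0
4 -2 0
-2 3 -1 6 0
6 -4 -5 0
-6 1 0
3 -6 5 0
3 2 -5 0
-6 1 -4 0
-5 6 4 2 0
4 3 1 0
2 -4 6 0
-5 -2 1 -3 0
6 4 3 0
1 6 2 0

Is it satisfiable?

Branch on x4: set x4 = True.
Branch on x1: set x1 = False.
From the singleton clause (¬x6), x6 = False.
From the singleton clause (¬x5), x5 = False.
From the singleton clause (x2), x2 = True.
Every clause is now satisfied; x3 is unconstrained.
A satisfying assignment: x1 ↦ False,  x2 ↦ True,  x3 ↦ True,  x4 ↦ True,  x5 ↦ False,  x6 ↦ False.

Yes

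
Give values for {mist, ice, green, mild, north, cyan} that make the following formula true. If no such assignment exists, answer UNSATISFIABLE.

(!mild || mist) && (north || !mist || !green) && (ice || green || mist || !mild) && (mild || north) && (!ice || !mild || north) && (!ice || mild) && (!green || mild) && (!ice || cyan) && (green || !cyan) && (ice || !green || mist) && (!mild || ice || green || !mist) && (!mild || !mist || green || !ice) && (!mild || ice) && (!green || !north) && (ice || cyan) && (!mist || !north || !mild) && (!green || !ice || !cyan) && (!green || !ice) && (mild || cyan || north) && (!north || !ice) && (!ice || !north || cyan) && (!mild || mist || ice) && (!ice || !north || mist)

UNSATISFIABLE

Case mild = false:
From the singleton clause (north), north = true.
From the singleton clause (!ice), ice = false.
From the singleton clause (!green), green = false.
From the singleton clause (!cyan), cyan = false.
That conflicts with the unit clause (cyan).
So mild must be the other value — set mild = true.
From the singleton clause (mist), mist = true.
From the singleton clause (ice), ice = true.
From the singleton clause (north), north = true.
That conflicts with the unit clause (!north).
Either choice for mild ends in contradiction.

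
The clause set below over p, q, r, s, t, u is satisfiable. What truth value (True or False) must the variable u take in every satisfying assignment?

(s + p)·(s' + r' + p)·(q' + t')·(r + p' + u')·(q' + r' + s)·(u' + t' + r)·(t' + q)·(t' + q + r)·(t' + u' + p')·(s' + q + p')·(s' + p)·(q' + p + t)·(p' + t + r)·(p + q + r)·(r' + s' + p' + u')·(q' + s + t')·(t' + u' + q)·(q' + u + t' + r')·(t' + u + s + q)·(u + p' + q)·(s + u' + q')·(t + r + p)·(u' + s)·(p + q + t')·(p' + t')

False

Suppose u = 1.
From the singleton clause (s), s = 1.
From the singleton clause (p), p = 1.
From the singleton clause (r), r = 1.
Now (r') is unsatisfied and unit — conflict.
So every satisfying assignment has u = False.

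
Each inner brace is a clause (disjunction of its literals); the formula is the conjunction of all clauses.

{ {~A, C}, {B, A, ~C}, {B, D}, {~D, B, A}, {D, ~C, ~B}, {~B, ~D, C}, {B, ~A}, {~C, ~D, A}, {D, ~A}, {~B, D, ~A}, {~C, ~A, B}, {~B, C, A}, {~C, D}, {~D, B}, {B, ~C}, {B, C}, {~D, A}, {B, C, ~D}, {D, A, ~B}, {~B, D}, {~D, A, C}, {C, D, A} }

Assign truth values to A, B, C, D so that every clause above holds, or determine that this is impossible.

A=1, B=1, C=1, D=1

Case A = 1:
From the singleton clause (C), C = 1.
From the singleton clause (B), B = 1.
From the singleton clause (D), D = 1.
Every clause now holds.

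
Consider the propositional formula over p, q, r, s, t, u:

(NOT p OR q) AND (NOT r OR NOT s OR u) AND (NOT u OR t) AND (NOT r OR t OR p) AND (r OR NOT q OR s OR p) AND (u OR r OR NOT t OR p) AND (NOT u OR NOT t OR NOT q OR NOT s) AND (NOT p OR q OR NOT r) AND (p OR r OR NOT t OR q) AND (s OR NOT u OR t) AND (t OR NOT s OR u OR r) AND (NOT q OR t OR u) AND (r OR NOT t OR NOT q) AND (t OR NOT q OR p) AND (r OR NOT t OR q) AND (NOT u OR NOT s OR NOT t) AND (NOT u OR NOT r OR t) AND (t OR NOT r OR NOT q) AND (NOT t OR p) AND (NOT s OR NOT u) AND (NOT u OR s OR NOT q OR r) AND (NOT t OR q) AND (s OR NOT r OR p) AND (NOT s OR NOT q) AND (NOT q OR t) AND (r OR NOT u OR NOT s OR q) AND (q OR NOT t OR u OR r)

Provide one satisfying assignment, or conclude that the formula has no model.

p ↦ true,  q ↦ true,  r ↦ true,  s ↦ false,  t ↦ true,  u ↦ true

Case p = true:
Unit clause (q) forces q = true.
Unit clause (NOT s) forces s = false.
Unit clause (t) forces t = true.
Unit clause (r) forces r = true.
No clause remains; u is free.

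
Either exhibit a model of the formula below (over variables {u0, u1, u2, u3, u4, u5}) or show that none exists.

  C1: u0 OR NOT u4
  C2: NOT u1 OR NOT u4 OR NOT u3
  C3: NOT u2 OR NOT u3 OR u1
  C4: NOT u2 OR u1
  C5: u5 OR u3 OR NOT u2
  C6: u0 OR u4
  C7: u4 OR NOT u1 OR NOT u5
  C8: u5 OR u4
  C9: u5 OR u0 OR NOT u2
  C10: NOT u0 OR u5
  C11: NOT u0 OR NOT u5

Try u0 = true.
From the singleton clause (u5), u5 = true.
That conflicts with the unit clause (NOT u5).
Undo u0 and try u0 = false.
From the singleton clause (NOT u4), u4 = false.
That conflicts with the unit clause (u4).
Both values of u0 lead to a conflict.

UNSATISFIABLE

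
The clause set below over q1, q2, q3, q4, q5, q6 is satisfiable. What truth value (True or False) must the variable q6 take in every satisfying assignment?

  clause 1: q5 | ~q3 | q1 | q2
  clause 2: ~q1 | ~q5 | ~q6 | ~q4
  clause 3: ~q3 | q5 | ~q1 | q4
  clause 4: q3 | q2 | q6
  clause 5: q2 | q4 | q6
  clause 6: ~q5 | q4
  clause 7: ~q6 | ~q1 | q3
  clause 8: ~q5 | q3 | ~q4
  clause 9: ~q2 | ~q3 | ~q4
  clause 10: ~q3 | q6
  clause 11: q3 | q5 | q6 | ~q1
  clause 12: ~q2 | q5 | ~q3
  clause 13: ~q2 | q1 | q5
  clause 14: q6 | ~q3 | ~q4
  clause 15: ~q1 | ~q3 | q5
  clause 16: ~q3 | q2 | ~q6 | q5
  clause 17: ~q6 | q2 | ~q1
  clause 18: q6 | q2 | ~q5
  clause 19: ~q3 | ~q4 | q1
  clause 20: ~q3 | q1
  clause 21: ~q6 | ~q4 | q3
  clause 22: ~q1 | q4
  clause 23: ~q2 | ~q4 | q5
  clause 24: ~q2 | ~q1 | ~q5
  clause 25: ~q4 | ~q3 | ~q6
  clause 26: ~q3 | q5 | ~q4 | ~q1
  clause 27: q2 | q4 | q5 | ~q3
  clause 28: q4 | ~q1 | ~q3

True

Suppose q6 = 0.
From the singleton clause (~q3), q3 = 0.
From the singleton clause (q2), q2 = 1.
Branch on q5: set q5 = 0.
From the singleton clause (~q1), q1 = 0.
Now (q1) is unsatisfied and unit — conflict.
That branch fails; take q5 = 1 instead.
From the singleton clause (q4), q4 = 1.
Now (~q4) is unsatisfied and unit — conflict.
Both values of q5 lead to a conflict.
So every satisfying assignment has q6 = True.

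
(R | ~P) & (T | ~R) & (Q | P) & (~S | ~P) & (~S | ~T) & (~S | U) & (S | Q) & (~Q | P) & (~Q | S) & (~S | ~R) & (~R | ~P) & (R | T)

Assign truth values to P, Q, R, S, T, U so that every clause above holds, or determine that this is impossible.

Case R = 1:
Unit clause (T) forces T = 1.
Unit clause (~S) forces S = 0.
Unit clause (Q) forces Q = 1.
That conflicts with the unit clause (~Q).
Backtrack on R: now try R = 0.
Unit clause (~P) forces P = 0.
Unit clause (Q) forces Q = 1.
That conflicts with the unit clause (~Q).
Neither R = 1 nor R = 0 works.

UNSATISFIABLE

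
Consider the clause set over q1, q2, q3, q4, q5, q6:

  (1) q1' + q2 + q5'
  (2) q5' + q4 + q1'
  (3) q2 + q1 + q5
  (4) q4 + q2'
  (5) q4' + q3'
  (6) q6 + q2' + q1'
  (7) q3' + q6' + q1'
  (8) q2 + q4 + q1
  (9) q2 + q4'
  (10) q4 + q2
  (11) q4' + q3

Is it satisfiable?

Unsatisfiable

Branch on q4: set q4 = 1.
From the singleton clause (q3'), q3 = 0.
But (q3) is also a unit clause — contradiction.
So q4 must be the other value — set q4 = 0.
From the singleton clause (q2'), q2 = 0.
But (q2) is also a unit clause — contradiction.
Neither q4 = 1 nor q4 = 0 works.
No assignment satisfies every clause.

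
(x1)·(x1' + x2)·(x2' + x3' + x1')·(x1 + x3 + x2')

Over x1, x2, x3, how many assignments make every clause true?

1

There are 2^3 = 8 truth assignments over (x1, x2, x3).
Check each against the 4 clauses (columns in the order x1, x2, x3):
  F F F  ✗ fails (x1)
  F F T  ✗ fails (x1)
  F T F  ✗ fails (x1)
  F T T  ✗ fails (x1)
  T F F  ✗ fails (x1' + x2)
  T F T  ✗ fails (x1' + x2)
  T T F  ✓ satisfies all
  T T T  ✗ fails (x2' + x3' + x1')
1 of the 8 rows is a model.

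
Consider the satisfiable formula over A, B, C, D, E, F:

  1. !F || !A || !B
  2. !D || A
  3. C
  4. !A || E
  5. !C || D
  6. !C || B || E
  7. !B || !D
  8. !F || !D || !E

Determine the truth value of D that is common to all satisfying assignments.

Suppose D = false.
Unit clause (C) forces C = true.
But (!C) is also a unit clause — contradiction.
So every satisfying assignment has D = True.

True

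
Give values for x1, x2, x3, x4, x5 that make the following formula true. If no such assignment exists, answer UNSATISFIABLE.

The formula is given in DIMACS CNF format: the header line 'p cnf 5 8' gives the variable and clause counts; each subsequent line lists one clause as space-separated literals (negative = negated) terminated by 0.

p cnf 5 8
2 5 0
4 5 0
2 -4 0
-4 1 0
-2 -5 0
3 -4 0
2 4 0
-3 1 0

Suppose x2 = True.
From the singleton clause (¬x5), x5 = False.
From the singleton clause (x4), x4 = True.
From the singleton clause (x1), x1 = True.
From the singleton clause (x3), x3 = True.
This assignment satisfies each clause.

x1 ↦ True,  x2 ↦ True,  x3 ↦ True,  x4 ↦ True,  x5 ↦ False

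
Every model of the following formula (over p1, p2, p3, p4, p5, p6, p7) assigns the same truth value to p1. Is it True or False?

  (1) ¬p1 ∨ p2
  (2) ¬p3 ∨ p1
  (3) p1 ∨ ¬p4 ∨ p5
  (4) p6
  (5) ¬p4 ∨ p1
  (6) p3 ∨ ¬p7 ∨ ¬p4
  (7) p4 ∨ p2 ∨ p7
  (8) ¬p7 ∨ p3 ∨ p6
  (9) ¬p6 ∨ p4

True

Suppose p1 = False.
From the singleton clause (¬p3), p3 = False.
From the singleton clause (p6), p6 = True.
From the singleton clause (¬p4), p4 = False.
That conflicts with the unit clause (p4).
So every satisfying assignment has p1 = True.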